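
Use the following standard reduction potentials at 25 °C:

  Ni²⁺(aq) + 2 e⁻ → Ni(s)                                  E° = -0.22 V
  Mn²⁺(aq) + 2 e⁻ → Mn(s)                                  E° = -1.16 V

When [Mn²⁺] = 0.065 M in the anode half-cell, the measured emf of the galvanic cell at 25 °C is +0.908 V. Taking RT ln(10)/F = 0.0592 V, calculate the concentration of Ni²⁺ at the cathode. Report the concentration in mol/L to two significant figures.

Ni²⁺/Ni is the cathode, Mn²⁺/Mn the anode: E°cell = +0.94 V, n = 2.
Overall reaction: Ni²⁺(aq) + Mn(s) → Ni(s) + Mn²⁺(aq); Q = [Mn²⁺]^1/[Ni²⁺]^1.
From E = E° − (0.0592/n) log Q: log Q = (E° − E)·n/0.0592 = (+0.94 − (+0.908))·2/0.0592 = 1.0811.
So 1·log[Ni²⁺] = 1·log(0.065) − log Q = -1.1871 − (1.0811) = -2.2682; [Ni²⁺] = 10^(-2.2682) ≈ 0.0054 M.

0.0054 M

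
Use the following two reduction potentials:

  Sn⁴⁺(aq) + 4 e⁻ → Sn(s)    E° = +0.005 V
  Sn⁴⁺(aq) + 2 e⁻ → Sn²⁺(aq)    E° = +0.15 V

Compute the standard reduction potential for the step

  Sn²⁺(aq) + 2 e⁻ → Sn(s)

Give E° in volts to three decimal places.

-0.140 V

Sequential free energies add, so n₃E°₃ = n₁E°₁ + n₂E°₂.
With n₃ = 4, and the known step contributing 2×(+0.15) V, the unknown satisfies 2·E° = 4×(+0.005) − 2×(+0.15) = -0.280.
E° = -0.280 / 2 = -0.140 V.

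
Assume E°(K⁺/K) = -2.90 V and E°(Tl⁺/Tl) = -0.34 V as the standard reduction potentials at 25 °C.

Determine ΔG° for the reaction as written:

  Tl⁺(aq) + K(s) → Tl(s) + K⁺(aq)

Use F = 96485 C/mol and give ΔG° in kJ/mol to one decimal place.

-247.0 kJ/mol

As written, Tl⁺/Tl is reduced (cathode) and K⁺/K is oxidised (anode), so E°cell = (-0.34) − (-2.90) = +2.56 V.
Balancing electrons gives n = 1.
ΔG° = −nFE° = −(1)(96485)(+2.56) = -247,002 J = -247.0 kJ/mol.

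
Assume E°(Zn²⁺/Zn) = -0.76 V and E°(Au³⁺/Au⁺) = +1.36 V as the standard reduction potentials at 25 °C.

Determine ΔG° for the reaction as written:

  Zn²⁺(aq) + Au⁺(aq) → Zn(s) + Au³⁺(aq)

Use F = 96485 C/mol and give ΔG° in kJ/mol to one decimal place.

As written, Zn²⁺/Zn is reduced (cathode) and Au³⁺/Au⁺ is oxidised (anode), so E°cell = (-0.76) − (+1.36) = -2.12 V.
Balancing electrons gives n = 2.
ΔG° = −nFE° = −(2)(96485)(-2.12) = 409,096 J = +409.1 kJ/mol.

+409.1 kJ/mol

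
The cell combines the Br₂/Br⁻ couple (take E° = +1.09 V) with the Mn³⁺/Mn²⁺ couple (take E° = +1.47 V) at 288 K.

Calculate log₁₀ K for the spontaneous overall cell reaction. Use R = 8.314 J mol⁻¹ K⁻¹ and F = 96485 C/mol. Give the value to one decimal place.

13.3

Cathode: Mn³⁺/Mn²⁺; anode: Br₂/Br⁻. E°cell = (+1.47) − (+1.09) = +0.38 V, with n = 2.
ΔG° = −nFE° = −RT ln K, so ln K = nFE°/(RT) = (2)(96485)(+0.38) / ((8.314)(288)) = 30.625.
log₁₀ K = 30.625 / ln 10 = 13.3.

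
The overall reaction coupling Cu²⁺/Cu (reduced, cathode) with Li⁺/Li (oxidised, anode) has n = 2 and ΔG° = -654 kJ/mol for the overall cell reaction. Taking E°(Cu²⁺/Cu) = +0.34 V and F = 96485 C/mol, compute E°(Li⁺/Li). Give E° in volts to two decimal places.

-3.05 V

E°cell = −ΔG°/(nF) = −(-654×10³)/((2)(96485)) = +3.389 V.
Since Cu²⁺/Cu is the cathode and Li⁺/Li the anode, E°cell = E°(Cu²⁺/Cu) − E°(Li⁺/Li).
So E°(Li⁺/Li) = E°(Cu²⁺/Cu) − E°cell = (+0.34) − (+3.389) = -3.05 V.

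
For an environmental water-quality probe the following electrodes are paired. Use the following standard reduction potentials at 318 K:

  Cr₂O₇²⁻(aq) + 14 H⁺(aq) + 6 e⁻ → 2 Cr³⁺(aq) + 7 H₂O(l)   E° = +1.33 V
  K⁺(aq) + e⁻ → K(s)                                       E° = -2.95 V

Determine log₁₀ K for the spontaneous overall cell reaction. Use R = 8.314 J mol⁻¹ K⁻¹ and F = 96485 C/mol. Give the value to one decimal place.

407.0

Cathode: Cr₂O₇²⁻/Cr³⁺; anode: K⁺/K. E°cell = (+1.33) − (-2.95) = +4.28 V, with n = 6.
ΔG° = −nFE° = −RT ln K, so ln K = nFE°/(RT) = (6)(96485)(+4.28) / ((8.314)(318)) = 937.168.
log₁₀ K = 937.168 / ln 10 = 407.0.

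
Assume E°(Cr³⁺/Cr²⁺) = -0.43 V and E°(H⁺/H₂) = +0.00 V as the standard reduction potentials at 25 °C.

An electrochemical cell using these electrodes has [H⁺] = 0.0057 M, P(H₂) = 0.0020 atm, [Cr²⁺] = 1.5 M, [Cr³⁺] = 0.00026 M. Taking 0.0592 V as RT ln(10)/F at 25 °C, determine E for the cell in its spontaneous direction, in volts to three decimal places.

H⁺/H₂ is the cathode (higher E°), Cr³⁺/Cr²⁺ the anode: E°cell = +0.00 − (-0.43) = +0.43 V, n = 2.
Overall: 2 H⁺(aq) + 2 Cr²⁺(aq) → H₂(g) + 2 Cr³⁺(aq)
Q = P(H₂)·[Cr³⁺]^2 / ([H⁺]^2·[Cr²⁺]^2); log Q = -5.733.
E = E° − (0.0592/n) log Q = +0.43 − (0.0592/2)(-5.733) = +0.600 V.

+0.600 V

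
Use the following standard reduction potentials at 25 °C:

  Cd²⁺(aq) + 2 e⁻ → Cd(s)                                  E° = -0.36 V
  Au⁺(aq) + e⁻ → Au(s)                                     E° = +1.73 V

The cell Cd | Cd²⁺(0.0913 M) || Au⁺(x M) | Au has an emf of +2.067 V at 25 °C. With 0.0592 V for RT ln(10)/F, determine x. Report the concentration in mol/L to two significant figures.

0.12 M

Au⁺/Au is the cathode, Cd²⁺/Cd the anode: E°cell = +2.09 V, n = 2.
Overall reaction: 2 Au⁺(aq) + Cd(s) → 2 Au(s) + Cd²⁺(aq); Q = [Cd²⁺]^1/[Au⁺]^2.
From E = E° − (0.0592/n) log Q: log Q = (E° − E)·n/0.0592 = (+2.09 − (+2.067))·2/0.0592 = 0.7770.
So 2·log[Au⁺] = 1·log(0.0913) − log Q = -1.0395 − (0.7770) = -1.8165; log[Au⁺] = -1.8165 / 2 = -0.9083; [Au⁺] = 10^(-0.9083) ≈ 0.12 M.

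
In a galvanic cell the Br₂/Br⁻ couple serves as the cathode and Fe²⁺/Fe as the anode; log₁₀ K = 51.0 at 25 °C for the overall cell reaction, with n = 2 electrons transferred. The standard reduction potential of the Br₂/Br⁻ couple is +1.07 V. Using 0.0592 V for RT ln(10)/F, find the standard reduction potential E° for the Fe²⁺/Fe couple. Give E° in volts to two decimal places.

E°cell = (0.0592/n)·log K = (0.0592/2)(51.0) = +1.510 V.
Since Br₂/Br⁻ is the cathode and Fe²⁺/Fe the anode, E°cell = E°(Br₂/Br⁻) − E°(Fe²⁺/Fe).
So E°(Fe²⁺/Fe) = E°(Br₂/Br⁻) − E°cell = (+1.07) − (+1.510) = -0.44 V.

-0.44 V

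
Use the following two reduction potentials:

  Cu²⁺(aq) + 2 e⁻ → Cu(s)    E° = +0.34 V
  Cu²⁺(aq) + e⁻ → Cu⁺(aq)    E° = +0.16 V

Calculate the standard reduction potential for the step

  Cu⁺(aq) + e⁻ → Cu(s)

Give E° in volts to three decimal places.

Sequential free energies add, so n₃E°₃ = n₁E°₁ + n₂E°₂.
With n₃ = 2, and the known step contributing 1×(+0.16) V, the unknown satisfies 1·E° = 2×(+0.34) − 1×(+0.16) = +0.520.
E° = +0.520 / 1 = +0.520 V.

+0.520 V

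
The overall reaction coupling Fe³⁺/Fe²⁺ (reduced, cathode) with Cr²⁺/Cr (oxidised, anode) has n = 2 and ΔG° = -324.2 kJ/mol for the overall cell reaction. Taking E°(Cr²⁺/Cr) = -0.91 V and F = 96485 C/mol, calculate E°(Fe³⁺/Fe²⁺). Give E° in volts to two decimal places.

E°cell = −ΔG°/(nF) = −(-324.2×10³)/((2)(96485)) = +1.680 V.
Since Fe³⁺/Fe²⁺ is the cathode and Cr²⁺/Cr the anode, E°cell = E°(Fe³⁺/Fe²⁺) − E°(Cr²⁺/Cr).
So E°(Fe³⁺/Fe²⁺) = E°cell + E°(Cr²⁺/Cr) = +1.680 + (-0.91) = +0.77 V.

+0.77 V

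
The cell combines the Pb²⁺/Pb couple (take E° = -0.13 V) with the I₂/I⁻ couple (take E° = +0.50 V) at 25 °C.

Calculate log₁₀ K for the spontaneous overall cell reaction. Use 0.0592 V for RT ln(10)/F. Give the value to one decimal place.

Cathode: I₂/I⁻; anode: Pb²⁺/Pb. E°cell = +0.63 V, n = 2.
log K = nE°cell / 0.0592 = (2)(+0.63) / 0.0592 = 21.3.

21.3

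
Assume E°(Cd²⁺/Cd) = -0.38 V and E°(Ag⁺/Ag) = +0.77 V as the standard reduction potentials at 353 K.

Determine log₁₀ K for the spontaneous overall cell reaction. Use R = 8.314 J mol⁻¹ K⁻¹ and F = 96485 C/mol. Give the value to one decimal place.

32.8

Cathode: Ag⁺/Ag; anode: Cd²⁺/Cd. E°cell = (+0.77) − (-0.38) = +1.15 V, with n = 2.
ΔG° = −nFE° = −RT ln K, so ln K = nFE°/(RT) = (2)(96485)(+1.15) / ((8.314)(353)) = 75.614.
log₁₀ K = 75.614 / ln 10 = 32.8.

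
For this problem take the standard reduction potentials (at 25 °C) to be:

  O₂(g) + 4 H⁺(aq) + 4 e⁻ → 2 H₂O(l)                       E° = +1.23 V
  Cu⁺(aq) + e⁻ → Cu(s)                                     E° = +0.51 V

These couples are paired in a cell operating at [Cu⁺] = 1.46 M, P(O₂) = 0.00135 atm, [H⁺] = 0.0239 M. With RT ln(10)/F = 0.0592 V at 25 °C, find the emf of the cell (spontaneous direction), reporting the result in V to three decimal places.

+0.572 V

O₂/H₂O is the cathode (higher E°), Cu⁺/Cu the anode: E°cell = +1.23 − (+0.51) = +0.72 V, n = 4.
Overall: O₂(g) + 4 H⁺(aq) + 4 Cu(s) → 2 H₂O(l) + 4 Cu⁺(aq)
Q = [Cu⁺]^4 / (P(O₂)·[H⁺]^4); log Q = 10.013.
E = E° − (0.0592/n) log Q = +0.72 − (0.0592/4)(10.013) = +0.572 V.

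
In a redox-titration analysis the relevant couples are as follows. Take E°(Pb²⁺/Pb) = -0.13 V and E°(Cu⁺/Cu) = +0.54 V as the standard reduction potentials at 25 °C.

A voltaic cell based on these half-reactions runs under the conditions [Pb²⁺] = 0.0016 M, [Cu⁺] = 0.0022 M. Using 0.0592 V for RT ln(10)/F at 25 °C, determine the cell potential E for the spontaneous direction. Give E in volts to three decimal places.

Cu⁺/Cu is the cathode (higher E°), Pb²⁺/Pb the anode: E°cell = +0.54 − (-0.13) = +0.67 V, n = 2.
Overall: 2 Cu⁺(aq) + Pb(s) → 2 Cu(s) + Pb²⁺(aq)
Q = [Pb²⁺] / ([Cu⁺]^2); log Q = 2.519.
E = E° − (0.0592/n) log Q = +0.67 − (0.0592/2)(2.519) = +0.595 V.

+0.595 V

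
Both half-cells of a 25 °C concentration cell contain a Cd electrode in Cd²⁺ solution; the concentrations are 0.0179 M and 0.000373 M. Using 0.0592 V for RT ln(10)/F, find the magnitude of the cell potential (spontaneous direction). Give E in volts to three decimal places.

For a concentration cell E°cell = 0. The 0.0179 M side is the cathode (reduction is favoured where [Cd²⁺] is higher).
With n = 2, E = −(0.0592/2) log([Cd²⁺]ₐₙ/[Cd²⁺]꜀ₐₜ) = −(0.0592/2) log(0.000373/0.0179) = −(0.0592/2)(-1.681) = +0.050 V.

+0.050 V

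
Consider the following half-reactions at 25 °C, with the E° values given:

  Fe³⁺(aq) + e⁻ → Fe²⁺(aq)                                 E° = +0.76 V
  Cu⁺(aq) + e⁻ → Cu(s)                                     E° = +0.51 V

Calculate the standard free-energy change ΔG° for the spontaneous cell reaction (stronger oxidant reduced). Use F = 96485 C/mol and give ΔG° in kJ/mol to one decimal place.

Fe³⁺/Fe²⁺ (E° = +0.76 V) is the cathode; Cu⁺/Cu (E° = +0.51 V) is the anode, so E°cell = +0.25 V.
Balancing electrons gives n = 1 (lcm of 1 and 1).
ΔG° = −nFE° = −(1)(96485)(+0.25) = -24,121 J = -24.1 kJ/mol.

-24.1 kJ/mol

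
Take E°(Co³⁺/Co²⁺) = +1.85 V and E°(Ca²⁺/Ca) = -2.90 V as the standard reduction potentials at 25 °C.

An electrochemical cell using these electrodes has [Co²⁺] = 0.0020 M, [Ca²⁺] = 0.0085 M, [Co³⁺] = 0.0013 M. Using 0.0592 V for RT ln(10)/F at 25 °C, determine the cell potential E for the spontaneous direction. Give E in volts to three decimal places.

+4.800 V

Co³⁺/Co²⁺ is the cathode (higher E°), Ca²⁺/Ca the anode: E°cell = +1.85 − (-2.90) = +4.75 V, n = 2.
Overall: 2 Co³⁺(aq) + Ca(s) → 2 Co²⁺(aq) + Ca²⁺(aq)
Q = [Co²⁺]^2·[Ca²⁺] / ([Co³⁺]^2); log Q = -1.696.
E = E° − (0.0592/n) log Q = +4.75 − (0.0592/2)(-1.696) = +4.800 V.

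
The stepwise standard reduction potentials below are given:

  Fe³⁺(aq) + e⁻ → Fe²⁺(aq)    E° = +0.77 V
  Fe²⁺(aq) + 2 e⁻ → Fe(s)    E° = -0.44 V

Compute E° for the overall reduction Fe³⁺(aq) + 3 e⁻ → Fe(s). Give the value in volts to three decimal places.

-0.037 V

Adding the free-energy changes (−nFE°) of the two steps gives −n₃FE°₃ = −n₁FE°₁ − n₂FE°₂.
E°₃ = (1×+0.77 + 2×-0.44) / 3 = (-0.110) / 3 = -0.037 V.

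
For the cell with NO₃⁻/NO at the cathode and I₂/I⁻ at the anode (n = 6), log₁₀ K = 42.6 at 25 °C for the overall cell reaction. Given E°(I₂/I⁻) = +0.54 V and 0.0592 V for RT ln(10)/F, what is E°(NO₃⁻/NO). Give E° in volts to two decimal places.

+0.96 V

E°cell = (0.0592/n)·log K = (0.0592/6)(42.6) = +0.420 V.
Since NO₃⁻/NO is the cathode and I₂/I⁻ the anode, E°cell = E°(NO₃⁻/NO) − E°(I₂/I⁻).
So E°(NO₃⁻/NO) = E°cell + E°(I₂/I⁻) = +0.420 + (+0.54) = +0.96 V.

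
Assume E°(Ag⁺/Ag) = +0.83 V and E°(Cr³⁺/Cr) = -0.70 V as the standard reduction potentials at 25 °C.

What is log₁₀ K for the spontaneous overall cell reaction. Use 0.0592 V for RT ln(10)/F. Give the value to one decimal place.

77.5

Cathode: Ag⁺/Ag; anode: Cr³⁺/Cr. E°cell = +1.53 V, n = 3.
log K = nE°cell / 0.0592 = (3)(+1.53) / 0.0592 = 77.5.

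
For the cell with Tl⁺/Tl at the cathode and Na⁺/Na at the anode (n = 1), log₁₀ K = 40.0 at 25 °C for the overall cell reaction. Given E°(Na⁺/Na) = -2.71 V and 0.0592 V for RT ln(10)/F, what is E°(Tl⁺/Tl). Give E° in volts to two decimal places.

E°cell = (0.0592/n)·log K = (0.0592/1)(40.0) = +2.368 V.
Since Tl⁺/Tl is the cathode and Na⁺/Na the anode, E°cell = E°(Tl⁺/Tl) − E°(Na⁺/Na).
So E°(Tl⁺/Tl) = E°cell + E°(Na⁺/Na) = +2.368 + (-2.71) = -0.34 V.

-0.34 V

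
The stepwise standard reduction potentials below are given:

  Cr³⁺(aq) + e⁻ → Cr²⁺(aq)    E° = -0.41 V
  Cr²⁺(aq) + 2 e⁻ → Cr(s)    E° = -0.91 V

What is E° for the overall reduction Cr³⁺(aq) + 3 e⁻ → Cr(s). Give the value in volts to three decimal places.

Standard free energies of sequential steps add: ΔG°₃ = ΔG°₁ + ΔG°₂, so n₃E°₃ = n₁E°₁ + n₂E°₂.
E°₃ = (1×-0.41 + 2×-0.91) / 3 = (-2.230) / 3 = -0.743 V.
E° values themselves are not directly additive — weighting by electron count is essential.

-0.743 V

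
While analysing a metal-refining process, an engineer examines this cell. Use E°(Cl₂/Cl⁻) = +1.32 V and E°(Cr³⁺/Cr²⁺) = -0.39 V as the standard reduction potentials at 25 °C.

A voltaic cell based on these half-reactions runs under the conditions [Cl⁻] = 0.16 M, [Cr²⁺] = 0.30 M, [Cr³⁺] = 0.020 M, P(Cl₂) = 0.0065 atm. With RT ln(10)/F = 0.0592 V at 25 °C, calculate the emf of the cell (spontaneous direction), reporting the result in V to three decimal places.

+1.762 V

Cl₂/Cl⁻ is the cathode (higher E°), Cr³⁺/Cr²⁺ the anode: E°cell = +1.32 − (-0.39) = +1.71 V, n = 2.
Overall: Cl₂(g) + 2 Cr²⁺(aq) → 2 Cl⁻(aq) + 2 Cr³⁺(aq)
Q = [Cl⁻]^2·[Cr³⁺]^2 / (P(Cl₂)·[Cr²⁺]^2); log Q = -1.757.
E = E° − (0.0592/n) log Q = +1.71 − (0.0592/2)(-1.757) = +1.762 V.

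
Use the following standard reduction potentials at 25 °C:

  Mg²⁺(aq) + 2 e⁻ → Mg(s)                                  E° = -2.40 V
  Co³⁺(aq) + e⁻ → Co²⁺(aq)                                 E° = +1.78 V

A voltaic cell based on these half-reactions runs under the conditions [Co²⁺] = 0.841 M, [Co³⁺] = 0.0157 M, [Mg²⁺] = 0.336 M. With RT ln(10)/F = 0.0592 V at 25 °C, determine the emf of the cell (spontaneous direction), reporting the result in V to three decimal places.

+4.092 V

Co³⁺/Co²⁺ is the cathode (higher E°), Mg²⁺/Mg the anode: E°cell = +1.78 − (-2.40) = +4.18 V, n = 2.
Overall: 2 Co³⁺(aq) + Mg(s) → 2 Co²⁺(aq) + Mg²⁺(aq)
Q = [Co²⁺]^2·[Mg²⁺] / ([Co³⁺]^2); log Q = 2.984.
E = E° − (0.0592/n) log Q = +4.18 − (0.0592/2)(2.984) = +4.092 V.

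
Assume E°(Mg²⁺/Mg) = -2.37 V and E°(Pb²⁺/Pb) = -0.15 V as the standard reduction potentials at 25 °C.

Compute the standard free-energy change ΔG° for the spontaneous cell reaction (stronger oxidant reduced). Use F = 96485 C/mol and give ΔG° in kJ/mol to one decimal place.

Pb²⁺/Pb (E° = -0.15 V) is the cathode; Mg²⁺/Mg (E° = -2.37 V) is the anode, so E°cell = +2.22 V.
Balancing electrons gives n = 2 (lcm of 2 and 2).
ΔG° = −nFE° = −(2)(96485)(+2.22) = -428,393 J = -428.4 kJ/mol.

-428.4 kJ/mol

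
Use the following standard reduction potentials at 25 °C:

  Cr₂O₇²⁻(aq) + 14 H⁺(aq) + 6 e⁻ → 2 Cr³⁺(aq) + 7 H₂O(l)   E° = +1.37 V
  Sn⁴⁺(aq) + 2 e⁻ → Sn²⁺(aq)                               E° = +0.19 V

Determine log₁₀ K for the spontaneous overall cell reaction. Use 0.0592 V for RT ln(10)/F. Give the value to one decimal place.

Cathode: Cr₂O₇²⁻/Cr³⁺; anode: Sn⁴⁺/Sn²⁺. E°cell = +1.18 V, n = 6.
log K = nE°cell / 0.0592 = (6)(+1.18) / 0.0592 = 119.6.

119.6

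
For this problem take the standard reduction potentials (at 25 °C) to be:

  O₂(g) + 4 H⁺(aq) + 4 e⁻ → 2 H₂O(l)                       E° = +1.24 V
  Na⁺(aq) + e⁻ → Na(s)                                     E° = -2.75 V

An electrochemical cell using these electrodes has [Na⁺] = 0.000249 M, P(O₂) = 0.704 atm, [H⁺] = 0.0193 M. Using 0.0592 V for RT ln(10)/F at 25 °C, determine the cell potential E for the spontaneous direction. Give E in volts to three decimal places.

O₂/H₂O is the cathode (higher E°), Na⁺/Na the anode: E°cell = +1.24 − (-2.75) = +3.99 V, n = 4.
Overall: O₂(g) + 4 H⁺(aq) + 4 Na(s) → 2 H₂O(l) + 4 Na⁺(aq)
Q = [Na⁺]^4 / (P(O₂)·[H⁺]^4); log Q = -7.405.
E = E° − (0.0592/n) log Q = +3.99 − (0.0592/4)(-7.405) = +4.100 V.

+4.100 V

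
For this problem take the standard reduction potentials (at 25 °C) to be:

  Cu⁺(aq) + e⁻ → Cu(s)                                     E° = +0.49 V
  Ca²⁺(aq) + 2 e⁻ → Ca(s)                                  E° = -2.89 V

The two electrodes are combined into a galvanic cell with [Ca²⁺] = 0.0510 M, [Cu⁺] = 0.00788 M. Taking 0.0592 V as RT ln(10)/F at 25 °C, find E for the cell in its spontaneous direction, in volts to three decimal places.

+3.294 V

Cu⁺/Cu is the cathode (higher E°), Ca²⁺/Ca the anode: E°cell = +0.49 − (-2.89) = +3.38 V, n = 2.
Overall: 2 Cu⁺(aq) + Ca(s) → 2 Cu(s) + Ca²⁺(aq)
Q = [Ca²⁺] / ([Cu⁺]^2); log Q = 2.915.
E = E° − (0.0592/n) log Q = +3.38 − (0.0592/2)(2.915) = +3.294 V.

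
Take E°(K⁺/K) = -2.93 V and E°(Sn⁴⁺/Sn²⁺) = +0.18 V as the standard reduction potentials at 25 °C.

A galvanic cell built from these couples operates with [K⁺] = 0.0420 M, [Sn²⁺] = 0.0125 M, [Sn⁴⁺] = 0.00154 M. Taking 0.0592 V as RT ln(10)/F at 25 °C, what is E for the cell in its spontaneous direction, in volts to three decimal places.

Sn⁴⁺/Sn²⁺ is the cathode (higher E°), K⁺/K the anode: E°cell = +0.18 − (-2.93) = +3.11 V, n = 2.
Overall: Sn⁴⁺(aq) + 2 K(s) → Sn²⁺(aq) + 2 K⁺(aq)
Q = [Sn²⁺]·[K⁺]^2 / ([Sn⁴⁺]); log Q = -1.844.
E = E° − (0.0592/n) log Q = +3.11 − (0.0592/2)(-1.844) = +3.165 V.

+3.165 V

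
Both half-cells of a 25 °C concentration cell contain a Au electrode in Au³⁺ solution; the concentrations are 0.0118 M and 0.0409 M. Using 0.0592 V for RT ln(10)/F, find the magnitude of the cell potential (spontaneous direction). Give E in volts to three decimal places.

+0.011 V

For a concentration cell E°cell = 0. The 0.0409 M side is the cathode (reduction is favoured where [Au³⁺] is higher).
With n = 3, E = −(0.0592/3) log([Au³⁺]ₐₙ/[Au³⁺]꜀ₐₜ) = −(0.0592/3) log(0.0118/0.0409) = −(0.0592/3)(-0.540) = +0.011 V.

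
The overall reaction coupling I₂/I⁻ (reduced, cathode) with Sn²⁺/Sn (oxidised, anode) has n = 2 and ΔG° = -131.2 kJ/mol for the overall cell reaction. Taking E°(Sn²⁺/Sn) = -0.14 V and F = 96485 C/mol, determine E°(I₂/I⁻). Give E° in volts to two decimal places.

E°cell = −ΔG°/(nF) = −(-131.2×10³)/((2)(96485)) = +0.680 V.
Since I₂/I⁻ is the cathode and Sn²⁺/Sn the anode, E°cell = E°(I₂/I⁻) − E°(Sn²⁺/Sn).
So E°(I₂/I⁻) = E°cell + E°(Sn²⁺/Sn) = +0.680 + (-0.14) = +0.54 V.

+0.54 V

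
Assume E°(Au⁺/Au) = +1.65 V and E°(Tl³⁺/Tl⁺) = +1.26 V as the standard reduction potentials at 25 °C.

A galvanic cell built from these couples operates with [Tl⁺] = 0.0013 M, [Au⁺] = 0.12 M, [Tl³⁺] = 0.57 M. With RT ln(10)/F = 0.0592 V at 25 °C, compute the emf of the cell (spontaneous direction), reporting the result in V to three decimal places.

+0.257 V

Au⁺/Au is the cathode (higher E°), Tl³⁺/Tl⁺ the anode: E°cell = +1.65 − (+1.26) = +0.39 V, n = 2.
Overall: 2 Au⁺(aq) + Tl⁺(aq) → 2 Au(s) + Tl³⁺(aq)
Q = [Tl³⁺] / ([Au⁺]^2·[Tl⁺]); log Q = 4.484.
E = E° − (0.0592/n) log Q = +0.39 − (0.0592/2)(4.484) = +0.257 V.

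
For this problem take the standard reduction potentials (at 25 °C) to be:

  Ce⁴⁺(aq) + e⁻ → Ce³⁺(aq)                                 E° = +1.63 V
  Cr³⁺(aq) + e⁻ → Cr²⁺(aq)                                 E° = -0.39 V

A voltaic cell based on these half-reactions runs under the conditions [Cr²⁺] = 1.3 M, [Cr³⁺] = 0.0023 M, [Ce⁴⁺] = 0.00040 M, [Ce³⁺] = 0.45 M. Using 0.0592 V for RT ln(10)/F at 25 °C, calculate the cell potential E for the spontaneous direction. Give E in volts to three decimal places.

Ce⁴⁺/Ce³⁺ is the cathode (higher E°), Cr³⁺/Cr²⁺ the anode: E°cell = +1.63 − (-0.39) = +2.02 V, n = 1.
Overall: Ce⁴⁺(aq) + Cr²⁺(aq) → Ce³⁺(aq) + Cr³⁺(aq)
Q = [Ce³⁺]·[Cr³⁺] / ([Ce⁴⁺]·[Cr²⁺]); log Q = 0.299.
E = E° − (0.0592/n) log Q = +2.02 − (0.0592/1)(0.299) = +2.002 V.

+2.002 V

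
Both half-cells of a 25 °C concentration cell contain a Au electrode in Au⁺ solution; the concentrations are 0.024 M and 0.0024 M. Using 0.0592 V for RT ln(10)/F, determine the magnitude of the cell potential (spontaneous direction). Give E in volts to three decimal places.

For a concentration cell E°cell = 0. The 0.024 M side is the cathode (reduction is favoured where [Au⁺] is higher).
With n = 1, E = −(0.0592/1) log([Au⁺]ₐₙ/[Au⁺]꜀ₐₜ) = −(0.0592/1) log(0.0024/0.024) = −(0.0592/1)(-1.000) = +0.059 V.

+0.059 V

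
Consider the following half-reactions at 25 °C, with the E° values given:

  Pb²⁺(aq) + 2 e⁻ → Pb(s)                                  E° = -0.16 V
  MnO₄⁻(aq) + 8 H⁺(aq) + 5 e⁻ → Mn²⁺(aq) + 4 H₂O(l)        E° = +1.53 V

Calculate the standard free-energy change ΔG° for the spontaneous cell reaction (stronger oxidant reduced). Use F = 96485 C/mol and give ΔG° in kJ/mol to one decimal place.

-1630.6 kJ/mol

MnO₄⁻/Mn²⁺ (E° = +1.53 V) is the cathode; Pb²⁺/Pb (E° = -0.16 V) is the anode, so E°cell = +1.69 V.
Balancing electrons gives n = 10 (lcm of 5 and 2).
ΔG° = −nFE° = −(10)(96485)(+1.69) = -1,630,596 J = -1630.6 kJ/mol.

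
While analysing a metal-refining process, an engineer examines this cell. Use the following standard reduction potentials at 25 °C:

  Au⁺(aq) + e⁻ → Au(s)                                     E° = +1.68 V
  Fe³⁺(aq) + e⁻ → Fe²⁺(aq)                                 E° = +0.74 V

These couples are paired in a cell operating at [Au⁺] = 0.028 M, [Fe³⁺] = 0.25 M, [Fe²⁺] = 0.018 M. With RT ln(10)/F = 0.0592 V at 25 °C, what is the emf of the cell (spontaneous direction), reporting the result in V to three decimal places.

Au⁺/Au is the cathode (higher E°), Fe³⁺/Fe²⁺ the anode: E°cell = +1.68 − (+0.74) = +0.94 V, n = 1.
Overall: Au⁺(aq) + Fe²⁺(aq) → Au(s) + Fe³⁺(aq)
Q = [Fe³⁺] / ([Au⁺]·[Fe²⁺]); log Q = 2.696.
E = E° − (0.0592/n) log Q = +0.94 − (0.0592/1)(2.696) = +0.780 V.

+0.780 V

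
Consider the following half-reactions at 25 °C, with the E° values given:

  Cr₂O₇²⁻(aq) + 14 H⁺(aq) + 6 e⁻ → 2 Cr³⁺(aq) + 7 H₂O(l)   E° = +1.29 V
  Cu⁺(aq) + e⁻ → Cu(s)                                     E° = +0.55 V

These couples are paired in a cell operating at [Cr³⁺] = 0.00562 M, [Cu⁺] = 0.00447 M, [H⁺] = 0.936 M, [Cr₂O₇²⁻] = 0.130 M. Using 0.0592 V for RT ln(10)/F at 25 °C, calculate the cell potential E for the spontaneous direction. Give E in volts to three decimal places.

Cr₂O₇²⁻/Cr³⁺ is the cathode (higher E°), Cu⁺/Cu the anode: E°cell = +1.29 − (+0.55) = +0.74 V, n = 6.
Overall: Cr₂O₇²⁻(aq) + 14 H⁺(aq) + 6 Cu(s) → 2 Cr³⁺(aq) + 7 H₂O(l) + 6 Cu⁺(aq)
Q = [Cr³⁺]^2·[Cu⁺]^6 / ([Cr₂O₇²⁻]·[H⁺]^14); log Q = -17.310.
E = E° − (0.0592/n) log Q = +0.74 − (0.0592/6)(-17.310) = +0.911 V.

+0.911 V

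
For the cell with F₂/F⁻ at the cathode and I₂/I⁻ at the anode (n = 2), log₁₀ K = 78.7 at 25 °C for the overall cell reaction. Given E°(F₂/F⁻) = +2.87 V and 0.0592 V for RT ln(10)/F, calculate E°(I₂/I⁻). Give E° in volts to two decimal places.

+0.54 V

E°cell = (0.0592/n)·log K = (0.0592/2)(78.7) = +2.330 V.
Since F₂/F⁻ is the cathode and I₂/I⁻ the anode, E°cell = E°(F₂/F⁻) − E°(I₂/I⁻).
So E°(I₂/I⁻) = E°(F₂/F⁻) − E°cell = (+2.87) − (+2.330) = +0.54 V.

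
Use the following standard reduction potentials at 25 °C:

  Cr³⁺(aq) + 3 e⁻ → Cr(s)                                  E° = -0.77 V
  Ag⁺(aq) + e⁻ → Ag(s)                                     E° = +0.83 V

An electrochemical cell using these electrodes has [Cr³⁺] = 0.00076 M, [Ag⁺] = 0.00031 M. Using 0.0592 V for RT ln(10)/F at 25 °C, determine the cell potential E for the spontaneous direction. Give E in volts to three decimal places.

Ag⁺/Ag is the cathode (higher E°), Cr³⁺/Cr the anode: E°cell = +0.83 − (-0.77) = +1.60 V, n = 3.
Overall: 3 Ag⁺(aq) + Cr(s) → 3 Ag(s) + Cr³⁺(aq)
Q = [Cr³⁺] / ([Ag⁺]^3); log Q = 7.407.
E = E° − (0.0592/n) log Q = +1.60 − (0.0592/3)(7.407) = +1.454 V.

+1.454 V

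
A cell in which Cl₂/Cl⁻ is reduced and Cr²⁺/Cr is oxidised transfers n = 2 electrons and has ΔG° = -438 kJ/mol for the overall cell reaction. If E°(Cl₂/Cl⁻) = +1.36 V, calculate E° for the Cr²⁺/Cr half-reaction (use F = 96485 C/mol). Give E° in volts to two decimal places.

E°cell = −ΔG°/(nF) = −(-438×10³)/((2)(96485)) = +2.270 V.
Since Cl₂/Cl⁻ is the cathode and Cr²⁺/Cr the anode, E°cell = E°(Cl₂/Cl⁻) − E°(Cr²⁺/Cr).
So E°(Cr²⁺/Cr) = E°(Cl₂/Cl⁻) − E°cell = (+1.36) − (+2.270) = -0.91 V.

-0.91 V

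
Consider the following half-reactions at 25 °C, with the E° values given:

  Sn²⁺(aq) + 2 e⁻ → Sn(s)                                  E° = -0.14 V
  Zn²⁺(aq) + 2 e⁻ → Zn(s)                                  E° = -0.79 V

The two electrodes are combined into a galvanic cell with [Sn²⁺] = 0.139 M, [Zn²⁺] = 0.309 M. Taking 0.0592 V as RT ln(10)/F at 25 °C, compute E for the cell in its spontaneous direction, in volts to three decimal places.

+0.640 V

Sn²⁺/Sn is the cathode (higher E°), Zn²⁺/Zn the anode: E°cell = -0.14 − (-0.79) = +0.65 V, n = 2.
Overall: Sn²⁺(aq) + Zn(s) → Sn(s) + Zn²⁺(aq)
Q = [Zn²⁺] / ([Sn²⁺]); log Q = 0.347.
E = E° − (0.0592/n) log Q = +0.65 − (0.0592/2)(0.347) = +0.640 V.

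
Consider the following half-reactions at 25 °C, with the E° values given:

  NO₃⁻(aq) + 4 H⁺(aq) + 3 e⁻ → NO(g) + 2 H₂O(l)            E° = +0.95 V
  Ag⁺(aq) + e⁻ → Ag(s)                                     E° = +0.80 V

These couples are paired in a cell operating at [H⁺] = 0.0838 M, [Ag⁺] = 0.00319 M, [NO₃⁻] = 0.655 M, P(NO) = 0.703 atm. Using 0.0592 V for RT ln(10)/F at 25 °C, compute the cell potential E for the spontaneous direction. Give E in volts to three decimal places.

+0.212 V

NO₃⁻/NO is the cathode (higher E°), Ag⁺/Ag the anode: E°cell = +0.95 − (+0.80) = +0.15 V, n = 3.
Overall: NO₃⁻(aq) + 4 H⁺(aq) + 3 Ag(s) → NO(g) + 2 H₂O(l) + 3 Ag⁺(aq)
Q = P(NO)·[Ag⁺]^3 / ([NO₃⁻]·[H⁺]^4); log Q = -3.151.
E = E° − (0.0592/n) log Q = +0.15 − (0.0592/3)(-3.151) = +0.212 V.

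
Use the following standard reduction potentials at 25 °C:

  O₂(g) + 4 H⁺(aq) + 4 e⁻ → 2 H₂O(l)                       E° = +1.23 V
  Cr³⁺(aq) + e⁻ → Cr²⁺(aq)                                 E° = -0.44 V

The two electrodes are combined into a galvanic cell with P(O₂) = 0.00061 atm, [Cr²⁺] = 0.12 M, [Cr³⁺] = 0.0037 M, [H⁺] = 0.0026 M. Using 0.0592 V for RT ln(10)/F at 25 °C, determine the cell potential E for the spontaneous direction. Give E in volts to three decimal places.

+1.559 V

O₂/H₂O is the cathode (higher E°), Cr³⁺/Cr²⁺ the anode: E°cell = +1.23 − (-0.44) = +1.67 V, n = 4.
Overall: O₂(g) + 4 H⁺(aq) + 4 Cr²⁺(aq) → 2 H₂O(l) + 4 Cr³⁺(aq)
Q = [Cr³⁺]^4 / (P(O₂)·[H⁺]^4·[Cr²⁺]^4); log Q = 7.511.
E = E° − (0.0592/n) log Q = +1.67 − (0.0592/4)(7.511) = +1.559 V.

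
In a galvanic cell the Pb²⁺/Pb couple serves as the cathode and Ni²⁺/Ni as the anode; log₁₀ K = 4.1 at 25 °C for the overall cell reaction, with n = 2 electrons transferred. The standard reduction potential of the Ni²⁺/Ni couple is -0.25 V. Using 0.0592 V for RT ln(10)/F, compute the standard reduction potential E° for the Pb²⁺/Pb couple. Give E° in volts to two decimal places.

E°cell = (0.0592/n)·log K = (0.0592/2)(4.1) = +0.121 V.
Since Pb²⁺/Pb is the cathode and Ni²⁺/Ni the anode, E°cell = E°(Pb²⁺/Pb) − E°(Ni²⁺/Ni).
So E°(Pb²⁺/Pb) = E°cell + E°(Ni²⁺/Ni) = +0.121 + (-0.25) = -0.13 V.

-0.13 V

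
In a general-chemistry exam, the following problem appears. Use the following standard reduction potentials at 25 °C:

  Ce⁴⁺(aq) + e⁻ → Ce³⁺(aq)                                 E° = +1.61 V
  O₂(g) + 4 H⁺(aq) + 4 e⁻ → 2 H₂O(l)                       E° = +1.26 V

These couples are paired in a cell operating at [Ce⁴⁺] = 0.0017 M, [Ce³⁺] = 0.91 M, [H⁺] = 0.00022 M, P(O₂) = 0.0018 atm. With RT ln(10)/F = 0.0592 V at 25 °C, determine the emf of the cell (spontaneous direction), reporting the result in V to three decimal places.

+0.446 V

Ce⁴⁺/Ce³⁺ is the cathode (higher E°), O₂/H₂O the anode: E°cell = +1.61 − (+1.26) = +0.35 V, n = 4.
Overall: 4 Ce⁴⁺(aq) + 2 H₂O(l) → 4 Ce³⁺(aq) + O₂(g) + 4 H⁺(aq)
Q = [Ce³⁺]^4·P(O₂)·[H⁺]^4 / ([Ce⁴⁺]^4); log Q = -6.461.
E = E° − (0.0592/n) log Q = +0.35 − (0.0592/4)(-6.461) = +0.446 V.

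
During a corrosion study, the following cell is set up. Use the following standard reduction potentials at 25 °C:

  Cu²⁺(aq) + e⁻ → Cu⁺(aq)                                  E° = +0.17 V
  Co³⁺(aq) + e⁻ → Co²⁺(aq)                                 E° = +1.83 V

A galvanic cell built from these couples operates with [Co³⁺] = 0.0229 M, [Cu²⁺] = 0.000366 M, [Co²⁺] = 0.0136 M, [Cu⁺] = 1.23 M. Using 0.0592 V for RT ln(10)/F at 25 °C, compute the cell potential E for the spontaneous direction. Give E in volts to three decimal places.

+1.882 V

Co³⁺/Co²⁺ is the cathode (higher E°), Cu²⁺/Cu⁺ the anode: E°cell = +1.83 − (+0.17) = +1.66 V, n = 1.
Overall: Co³⁺(aq) + Cu⁺(aq) → Co²⁺(aq) + Cu²⁺(aq)
Q = [Co²⁺]·[Cu²⁺] / ([Co³⁺]·[Cu⁺]); log Q = -3.753.
E = E° − (0.0592/n) log Q = +1.66 − (0.0592/1)(-3.753) = +1.882 V.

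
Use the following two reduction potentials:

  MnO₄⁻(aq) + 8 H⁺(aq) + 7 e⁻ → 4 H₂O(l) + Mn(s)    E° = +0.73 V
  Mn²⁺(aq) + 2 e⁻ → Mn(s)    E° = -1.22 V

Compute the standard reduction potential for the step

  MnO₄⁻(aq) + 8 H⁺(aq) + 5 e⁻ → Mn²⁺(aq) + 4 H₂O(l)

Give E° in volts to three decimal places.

+1.510 V

Sequential free energies add, so n₃E°₃ = n₁E°₁ + n₂E°₂.
With n₃ = 7, and the known step contributing 2×(-1.22) V, the unknown satisfies 5·E° = 7×(+0.73) − 2×(-1.22) = +7.550.
E° = +7.550 / 5 = +1.510 V.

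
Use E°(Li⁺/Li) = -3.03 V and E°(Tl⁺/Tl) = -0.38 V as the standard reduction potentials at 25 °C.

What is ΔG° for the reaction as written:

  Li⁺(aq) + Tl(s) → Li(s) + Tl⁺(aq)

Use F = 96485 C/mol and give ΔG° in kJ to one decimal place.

+255.7 kJ

As written, Li⁺/Li is reduced (cathode) and Tl⁺/Tl is oxidised (anode), so E°cell = (-3.03) − (-0.38) = -2.65 V.
Balancing electrons gives n = 1.
ΔG° = −nFE° = −(1)(96485)(-2.65) = 255,685 J = +255.7 kJ.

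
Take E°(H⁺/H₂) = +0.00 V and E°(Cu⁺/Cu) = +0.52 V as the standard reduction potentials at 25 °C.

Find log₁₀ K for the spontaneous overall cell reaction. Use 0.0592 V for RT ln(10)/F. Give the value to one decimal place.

17.6

Cathode: Cu⁺/Cu; anode: H⁺/H₂. E°cell = +0.52 V, n = 2.
log K = nE°cell / 0.0592 = (2)(+0.52) / 0.0592 = 17.6.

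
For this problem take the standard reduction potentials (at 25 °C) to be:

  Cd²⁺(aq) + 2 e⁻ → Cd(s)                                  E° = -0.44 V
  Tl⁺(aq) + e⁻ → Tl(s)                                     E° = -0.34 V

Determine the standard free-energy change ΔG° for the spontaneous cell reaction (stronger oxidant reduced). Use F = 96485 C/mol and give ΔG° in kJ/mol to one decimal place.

Tl⁺/Tl (E° = -0.34 V) is the cathode; Cd²⁺/Cd (E° = -0.44 V) is the anode, so E°cell = +0.10 V.
Balancing electrons gives n = 2 (lcm of 1 and 2).
ΔG° = −nFE° = −(2)(96485)(+0.10) = -19,297 J = -19.3 kJ/mol.

-19.3 kJ/mol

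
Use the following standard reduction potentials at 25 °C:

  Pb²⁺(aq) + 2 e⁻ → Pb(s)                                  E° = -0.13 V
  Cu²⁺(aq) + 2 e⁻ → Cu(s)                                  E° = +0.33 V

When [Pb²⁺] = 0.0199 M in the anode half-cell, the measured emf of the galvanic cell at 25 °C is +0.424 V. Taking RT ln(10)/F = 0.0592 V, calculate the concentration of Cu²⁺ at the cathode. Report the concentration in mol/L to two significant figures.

Cu²⁺/Cu is the cathode, Pb²⁺/Pb the anode: E°cell = +0.46 V, n = 2.
Overall reaction: Cu²⁺(aq) + Pb(s) → Cu(s) + Pb²⁺(aq); Q = [Pb²⁺]^1/[Cu²⁺]^1.
From E = E° − (0.0592/n) log Q: log Q = (E° − E)·n/0.0592 = (+0.46 − (+0.424))·2/0.0592 = 1.2162.
So 1·log[Cu²⁺] = 1·log(0.0199) − log Q = -1.7011 − (1.2162) = -2.9173; [Cu²⁺] = 10^(-2.9173) ≈ 0.0012 M.

0.0012 M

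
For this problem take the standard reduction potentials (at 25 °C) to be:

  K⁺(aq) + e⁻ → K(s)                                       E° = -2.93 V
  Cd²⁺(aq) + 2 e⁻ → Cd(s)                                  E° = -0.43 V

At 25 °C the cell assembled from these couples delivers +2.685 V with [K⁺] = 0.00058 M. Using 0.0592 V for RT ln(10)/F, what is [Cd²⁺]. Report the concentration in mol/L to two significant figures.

0.60 M

Cd²⁺/Cd is the cathode, K⁺/K the anode: E°cell = +2.50 V, n = 2.
Overall reaction: Cd²⁺(aq) + 2 K(s) → Cd(s) + 2 K⁺(aq); Q = [K⁺]^2/[Cd²⁺]^1.
From E = E° − (0.0592/n) log Q: log Q = (E° − E)·n/0.0592 = (+2.50 − (+2.685))·2/0.0592 = -6.2500.
So 1·log[Cd²⁺] = 2·log(0.00058) − log Q = -6.4731 − (-6.2500) = -0.2231; [Cd²⁺] = 10^(-0.2231) ≈ 0.60 M.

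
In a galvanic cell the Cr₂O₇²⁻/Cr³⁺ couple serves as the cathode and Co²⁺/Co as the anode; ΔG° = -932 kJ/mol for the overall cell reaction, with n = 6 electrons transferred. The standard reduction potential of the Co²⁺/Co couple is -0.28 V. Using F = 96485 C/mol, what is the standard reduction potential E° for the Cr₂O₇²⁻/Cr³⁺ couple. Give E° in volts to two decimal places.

+1.33 V

E°cell = −ΔG°/(nF) = −(-932×10³)/((6)(96485)) = +1.610 V.
Since Cr₂O₇²⁻/Cr³⁺ is the cathode and Co²⁺/Co the anode, E°cell = E°(Cr₂O₇²⁻/Cr³⁺) − E°(Co²⁺/Co).
So E°(Cr₂O₇²⁻/Cr³⁺) = E°cell + E°(Co²⁺/Co) = +1.610 + (-0.28) = +1.33 V.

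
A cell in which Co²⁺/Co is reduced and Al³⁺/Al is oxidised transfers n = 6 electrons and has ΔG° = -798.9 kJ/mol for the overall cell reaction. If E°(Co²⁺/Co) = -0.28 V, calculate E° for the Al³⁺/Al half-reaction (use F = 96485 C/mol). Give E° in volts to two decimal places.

-1.66 V

E°cell = −ΔG°/(nF) = −(-798.9×10³)/((6)(96485)) = +1.380 V.
Since Co²⁺/Co is the cathode and Al³⁺/Al the anode, E°cell = E°(Co²⁺/Co) − E°(Al³⁺/Al).
So E°(Al³⁺/Al) = E°(Co²⁺/Co) − E°cell = (-0.28) − (+1.380) = -1.66 V.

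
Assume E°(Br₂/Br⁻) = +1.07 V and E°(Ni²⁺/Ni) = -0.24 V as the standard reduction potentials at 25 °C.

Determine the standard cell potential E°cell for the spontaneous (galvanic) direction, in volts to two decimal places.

+1.31 V

The Br₂/Br⁻ couple has the higher reduction potential, so it is the cathode; Ni²⁺/Ni is oxidised at the anode.
E°cell = E°(cathode) − E°(anode) = (+1.07) − (-0.24) = +1.31 V.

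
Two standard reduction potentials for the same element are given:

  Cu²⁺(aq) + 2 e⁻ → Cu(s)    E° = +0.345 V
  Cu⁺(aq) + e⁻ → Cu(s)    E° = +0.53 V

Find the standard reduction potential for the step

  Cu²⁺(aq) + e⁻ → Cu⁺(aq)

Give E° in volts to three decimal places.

+0.160 V

Sequential free energies add, so n₃E°₃ = n₁E°₁ + n₂E°₂.
With n₃ = 2, and the known step contributing 1×(+0.53) V, the unknown satisfies 1·E° = 2×(+0.345) − 1×(+0.53) = +0.160.
E° = +0.160 / 1 = +0.160 V.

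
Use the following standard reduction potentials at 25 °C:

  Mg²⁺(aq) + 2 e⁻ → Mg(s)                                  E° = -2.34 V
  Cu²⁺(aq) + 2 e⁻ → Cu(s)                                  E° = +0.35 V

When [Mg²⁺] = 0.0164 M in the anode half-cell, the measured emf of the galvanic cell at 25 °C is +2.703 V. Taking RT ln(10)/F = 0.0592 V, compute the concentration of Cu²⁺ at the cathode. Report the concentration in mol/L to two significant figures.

0.045 M

Cu²⁺/Cu is the cathode, Mg²⁺/Mg the anode: E°cell = +2.69 V, n = 2.
Overall reaction: Cu²⁺(aq) + Mg(s) → Cu(s) + Mg²⁺(aq); Q = [Mg²⁺]^1/[Cu²⁺]^1.
From E = E° − (0.0592/n) log Q: log Q = (E° − E)·n/0.0592 = (+2.69 − (+2.703))·2/0.0592 = -0.4392.
So 1·log[Cu²⁺] = 1·log(0.0164) − log Q = -1.7852 − (-0.4392) = -1.3460; [Cu²⁺] = 10^(-1.3460) ≈ 0.045 M.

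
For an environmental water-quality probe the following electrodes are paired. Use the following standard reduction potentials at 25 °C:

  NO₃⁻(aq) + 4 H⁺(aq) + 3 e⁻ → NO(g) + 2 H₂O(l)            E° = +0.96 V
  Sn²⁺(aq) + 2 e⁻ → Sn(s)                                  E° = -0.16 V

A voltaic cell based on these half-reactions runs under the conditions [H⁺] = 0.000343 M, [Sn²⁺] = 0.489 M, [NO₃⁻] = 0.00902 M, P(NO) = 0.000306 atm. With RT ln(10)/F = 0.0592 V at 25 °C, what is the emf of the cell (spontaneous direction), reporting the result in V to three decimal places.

NO₃⁻/NO is the cathode (higher E°), Sn²⁺/Sn the anode: E°cell = +0.96 − (-0.16) = +1.12 V, n = 6.
Overall: 2 NO₃⁻(aq) + 8 H⁺(aq) + 3 Sn(s) → 2 NO(g) + 4 H₂O(l) + 3 Sn²⁺(aq)
Q = P(NO)^2·[Sn²⁺]^3 / ([NO₃⁻]^2·[H⁺]^8); log Q = 23.847.
E = E° − (0.0592/n) log Q = +1.12 − (0.0592/6)(23.847) = +0.885 V.

+0.885 V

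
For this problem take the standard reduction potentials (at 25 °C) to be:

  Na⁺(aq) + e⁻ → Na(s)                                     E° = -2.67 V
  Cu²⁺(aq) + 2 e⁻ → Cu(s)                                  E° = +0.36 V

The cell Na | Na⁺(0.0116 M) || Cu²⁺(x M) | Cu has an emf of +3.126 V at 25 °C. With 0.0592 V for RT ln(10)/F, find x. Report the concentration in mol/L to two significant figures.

0.24 M

Cu²⁺/Cu is the cathode, Na⁺/Na the anode: E°cell = +3.03 V, n = 2.
Overall reaction: Cu²⁺(aq) + 2 Na(s) → Cu(s) + 2 Na⁺(aq); Q = [Na⁺]^2/[Cu²⁺]^1.
From E = E° − (0.0592/n) log Q: log Q = (E° − E)·n/0.0592 = (+3.03 − (+3.126))·2/0.0592 = -3.2432.
So 1·log[Cu²⁺] = 2·log(0.0116) − log Q = -3.8711 − (-3.2432) = -0.6279; [Cu²⁺] = 10^(-0.6279) ≈ 0.24 M.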